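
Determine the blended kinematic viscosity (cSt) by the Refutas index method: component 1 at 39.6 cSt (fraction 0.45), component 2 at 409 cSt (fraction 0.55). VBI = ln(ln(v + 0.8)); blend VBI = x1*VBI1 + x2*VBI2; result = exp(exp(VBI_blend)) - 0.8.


Refutas method: VBN_i = 14.534*ln(ln(visc_i + 0.8)) + 10.975, blended linearly by mass fraction; since VBN is linear in VBI_i = ln(ln(visc_i + 0.8)) and the fractions sum to 1, blend VBI directly: visc = exp(exp(VBI_blend)) - 0.8
VBI_1 = ln(ln(39.6 + 0.8)) = 1.30802
VBI_2 = ln(ln(409 + 0.8)) = 1.79437
VBI_blend = 0.45 * 1.30802 + 0.55 * 1.79437 = 1.57551
visc_blend = exp(exp(1.57551)) - 0.8 = 124.8

124.8 cSt


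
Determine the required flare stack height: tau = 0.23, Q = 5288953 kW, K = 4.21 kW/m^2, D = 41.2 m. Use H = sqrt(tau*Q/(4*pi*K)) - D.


tau*Q/(4*pi*K) = 0.23 * 5288953 / (4 * pi * 4.21) = 22993.5
sqrt(22993.5) = 151.636
H = 151.636 - 41.2 = 110.4

110.4 m


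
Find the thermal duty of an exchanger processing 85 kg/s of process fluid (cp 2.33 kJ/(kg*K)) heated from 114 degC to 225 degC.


Q = m_dot * cp * delta_T
delta_T = 225 - 114 = 111 K
Q = 85 * 2.33 * 111
= 198.05 * 111
= 21983.55 kW

21983.55 kW


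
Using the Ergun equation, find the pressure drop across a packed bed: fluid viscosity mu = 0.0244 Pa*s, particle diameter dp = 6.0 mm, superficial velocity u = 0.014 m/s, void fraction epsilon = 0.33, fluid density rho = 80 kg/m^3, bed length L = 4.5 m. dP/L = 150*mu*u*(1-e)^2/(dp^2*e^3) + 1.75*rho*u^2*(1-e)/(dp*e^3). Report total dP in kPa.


dp = 6.0 mm = 0.006 m
Viscous term = 150*0.0244*0.014*(1-0.33)^2 / (0.006^2*0.33^3) = 17779.3
Inertial term = 1.75*80*0.014^2*(1-0.33) / (0.006*0.33^3) = 85.264
dP/L = 17779.3 + 85.264 = 17864.6 Pa/m
dP = 17864.6 * 4.5 / 1000 = 80.39 kPa

80.39 kPa


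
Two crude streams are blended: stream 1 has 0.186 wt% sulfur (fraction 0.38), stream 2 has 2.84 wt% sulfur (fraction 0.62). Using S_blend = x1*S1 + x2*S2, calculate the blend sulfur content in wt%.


Linear sulfur blending: S_blend = x1*S1 + x2*S2
Contribution 1: 0.38 * 0.186 = 0.07068 wt%
Contribution 2: 0.62 * 2.84 = 1.7608 wt%
S_blend = 0.07068 + 1.7608 = 1.83148

1.83148 wt%


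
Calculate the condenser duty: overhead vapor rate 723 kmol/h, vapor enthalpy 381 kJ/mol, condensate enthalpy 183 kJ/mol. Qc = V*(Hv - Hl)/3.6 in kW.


Qc = 723 * (381 - 183) / 3.6 = 723 * 198 / 3.6 = 39760

39760 kW


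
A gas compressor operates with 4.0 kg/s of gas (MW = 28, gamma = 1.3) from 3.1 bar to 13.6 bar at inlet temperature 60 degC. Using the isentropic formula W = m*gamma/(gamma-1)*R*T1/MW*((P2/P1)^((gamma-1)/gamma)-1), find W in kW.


Isentropic work: W = m*(gamma/(gamma-1))*(R*T1/MW)*((P2/P1)^((gamma-1)/gamma) - 1)
T1 = 60 + 273.15 = 333.15 K
Pressure ratio = 13.6 / 3.1 = 4.3871
Exponent = (1.3 - 1)/1.3 = 0.230769
(P2/P1)^exp - 1 = 4.3871^0.230769 - 1 = 0.406678
W = 4.0 * 1.3 / 0.3 * 8.314 * 333.15 / 28 * 0.406678 = 697.3

697.3 kW


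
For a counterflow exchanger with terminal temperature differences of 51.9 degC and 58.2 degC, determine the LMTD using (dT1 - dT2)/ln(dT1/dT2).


LMTD = (dT1 - dT2) / ln(dT1/dT2)
= (51.9 - 58.2) / ln(51.9 / 58.2) = -6.3 / -0.114567 = 54.99

54.99 degC


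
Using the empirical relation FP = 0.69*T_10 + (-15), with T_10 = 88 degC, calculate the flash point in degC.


FP = 0.69 * 88 + (-15) = 45.72

45.72 degC


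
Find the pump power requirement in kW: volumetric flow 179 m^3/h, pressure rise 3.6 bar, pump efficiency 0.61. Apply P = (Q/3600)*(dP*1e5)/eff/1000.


Q = 179 / 3600 = 0.0497222 m^3/s
P = 0.0497222 * (3.6 * 1e5) / 0.61 / 1000 = 29.34

29.34 kW


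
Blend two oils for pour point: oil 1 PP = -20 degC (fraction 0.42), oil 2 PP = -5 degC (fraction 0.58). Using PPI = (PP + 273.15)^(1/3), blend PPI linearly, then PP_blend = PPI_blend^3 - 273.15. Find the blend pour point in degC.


PPI_1 = (-20 + 273.15)^(1/3) = 6.325953
PPI_2 = (-5 + 273.15)^(1/3) = 6.448508
PPI_blend = 0.42 * 6.325953 + 0.58 * 6.448508 = 6.397035
PP_blend = 6.397035^3 - 273.15 = 261.7798 - 273.15 = -11.37

-11.37 degC


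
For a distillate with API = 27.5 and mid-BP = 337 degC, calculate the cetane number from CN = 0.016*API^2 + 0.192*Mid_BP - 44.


CN = 0.016 * 27.5^2 + 0.192 * 337 - 44
CN = 12.1 + 64.704 - 44 = 32.804

32.804


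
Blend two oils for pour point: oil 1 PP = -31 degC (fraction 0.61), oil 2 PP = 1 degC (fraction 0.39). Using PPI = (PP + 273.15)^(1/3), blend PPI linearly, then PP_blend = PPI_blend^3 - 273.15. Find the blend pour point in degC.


PPI_1 = (-31 + 273.15)^(1/3) = 6.232967
PPI_2 = (1 + 273.15)^(1/3) = 6.49625
PPI_blend = 0.61 * 6.232967 + 0.39 * 6.49625 = 6.335647
PP_blend = 6.335647^3 - 273.15 = 254.3155 - 273.15 = -18.83

-18.83 degC


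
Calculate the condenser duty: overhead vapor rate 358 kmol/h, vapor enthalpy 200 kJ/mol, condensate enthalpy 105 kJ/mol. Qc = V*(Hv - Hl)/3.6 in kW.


Qc = 358 * (200 - 105) / 3.6 = 358 * 95 / 3.6 = 9447

9447 kW


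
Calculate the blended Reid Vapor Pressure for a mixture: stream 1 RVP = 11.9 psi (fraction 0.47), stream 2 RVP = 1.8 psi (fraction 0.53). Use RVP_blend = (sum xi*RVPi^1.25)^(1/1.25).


Chevron index: RVP_blend = (sum xi*RVPi^1.25)^(1/1.25)
RVP^1.25 terms: 0.47 * 11.9^1.25 + 0.53 * 1.8^1.25 = 11.493
RVP_blend = 11.493^(1/1.25) = 7.053

7.053 psi


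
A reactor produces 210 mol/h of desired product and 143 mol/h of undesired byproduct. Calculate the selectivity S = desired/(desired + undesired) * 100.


Selectivity = desired / (desired + undesired) * 100
Total products = 210 + 143 = 353 mol/h
S = 210 / 353 * 100
= 0.5949 * 100
= 59.49 %

59.49 %


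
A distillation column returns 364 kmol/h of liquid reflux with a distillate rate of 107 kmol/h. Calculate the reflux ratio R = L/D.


Reflux ratio definition: R = L / D (liquid returned / distillate withdrawn)
L = 364 kmol/h, D = 107 kmol/h
R = 364 / 107 = 3.402

3.402


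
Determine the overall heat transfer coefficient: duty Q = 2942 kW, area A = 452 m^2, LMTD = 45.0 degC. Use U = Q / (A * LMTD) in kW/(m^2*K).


From Q = U*A*LMTD, U = Q / (A * LMTD)
U = 2942 / (452 * 45.0) = 2942 / 20340 = 0.1446

0.1446 kW/(m^2*K)


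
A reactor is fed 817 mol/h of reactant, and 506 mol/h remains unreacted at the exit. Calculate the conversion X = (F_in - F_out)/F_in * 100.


X = (F_in - F_out) / F_in * 100
Moles reacted = 817 - 506 = 311
X = 311 / 817 * 100
= 0.3807 * 100
= 38.07 %

38.07 %


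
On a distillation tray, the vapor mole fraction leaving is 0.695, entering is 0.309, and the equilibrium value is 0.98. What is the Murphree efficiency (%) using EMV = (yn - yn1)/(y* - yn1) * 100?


Murphree vapor efficiency: EMV = (y_n - y_(n-1)) / (y*_n - y_(n-1)) * 100
EMV = (0.695 - 0.309) / (0.98 - 0.309) * 100 = 0.386 / 0.671 * 100 = 57.53

57.53 %


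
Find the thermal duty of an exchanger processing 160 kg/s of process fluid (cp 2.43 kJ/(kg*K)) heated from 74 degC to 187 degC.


Q = m_dot * cp * delta_T
delta_T = 187 - 74 = 113 K
Q = 160 * 2.43 * 113
= 388.8 * 113
= 43934.4 kW

43934.4 kW


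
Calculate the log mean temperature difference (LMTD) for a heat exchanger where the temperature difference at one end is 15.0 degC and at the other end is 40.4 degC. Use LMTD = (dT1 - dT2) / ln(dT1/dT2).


LMTD = (dT1 - dT2) / ln(dT1/dT2)
= (15.0 - 40.4) / ln(15.0 / 40.4) = -25.4 / -0.99078 = 25.64

25.64 degC


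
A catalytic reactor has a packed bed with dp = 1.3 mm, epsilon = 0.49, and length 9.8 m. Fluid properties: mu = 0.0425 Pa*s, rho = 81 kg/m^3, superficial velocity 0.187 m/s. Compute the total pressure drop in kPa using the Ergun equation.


dp = 1.3 mm = 0.0013 m
Viscous term = 150*0.0425*0.187*(1-0.49)^2 / (0.0013^2*0.49^3) = 1559510
Inertial term = 1.75*81*0.187^2*(1-0.49) / (0.0013*0.49^3) = 16528.9
dP/L = 1559510 + 16528.9 = 1576040 Pa/m
dP = 1576040 * 9.8 / 1000 = 15450 kPa

15450 kPa


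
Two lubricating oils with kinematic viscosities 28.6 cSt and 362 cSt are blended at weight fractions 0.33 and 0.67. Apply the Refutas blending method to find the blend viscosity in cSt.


Refutas method: VBN_i = 14.534*ln(ln(visc_i + 0.8)) + 10.975, blended linearly by mass fraction; since VBN is linear in VBI_i = ln(ln(visc_i + 0.8)) and the fractions sum to 1, blend VBI directly: visc = exp(exp(VBI_blend)) - 0.8
VBI_1 = ln(ln(28.6 + 0.8)) = 1.21817
VBI_2 = ln(ln(362 + 0.8)) = 1.77391
VBI_blend = 0.33 * 1.21817 + 0.67 * 1.77391 = 1.59052
visc_blend = exp(exp(1.59052)) - 0.8 = 134.3

134.3 cSt


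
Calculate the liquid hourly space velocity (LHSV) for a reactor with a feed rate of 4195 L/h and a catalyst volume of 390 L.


LHSV = volumetric feed rate / catalyst volume
= 4195 L/h / 390 L
= 10.76 h^-1

10.76 h^-1


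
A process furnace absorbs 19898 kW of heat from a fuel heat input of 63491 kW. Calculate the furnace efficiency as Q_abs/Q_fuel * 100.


Furnace efficiency = Q_absorbed / Q_fuel * 100
= 19898 / 63491 * 100 = 31.34

31.34 %


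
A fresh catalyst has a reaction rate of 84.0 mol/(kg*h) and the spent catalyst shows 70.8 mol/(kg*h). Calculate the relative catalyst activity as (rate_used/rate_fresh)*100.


Activity (%) = (rate_used / rate_fresh) * 100
rate_used = 70.8, rate_fresh = 84.0
= (70.8 / 84.0) * 100
= 0.8429 * 100 = 84.29

84.29 %


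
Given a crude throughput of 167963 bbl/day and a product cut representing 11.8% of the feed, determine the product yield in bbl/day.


Crude throughput = 167963 bbl/day
Fraction yield = 11.8%
yield = throughput * fraction / 100
yield = 167963 * 11.8 / 100 = 19819.634

19819.634 bbl/day


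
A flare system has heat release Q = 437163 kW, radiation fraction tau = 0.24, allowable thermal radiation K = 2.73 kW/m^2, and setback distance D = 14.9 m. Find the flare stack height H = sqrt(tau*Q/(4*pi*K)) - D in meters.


tau*Q/(4*pi*K) = 0.24 * 437163 / (4 * pi * 2.73) = 3058.31
sqrt(3058.31) = 55.302
H = 55.302 - 14.9 = 40.40

40.40 m


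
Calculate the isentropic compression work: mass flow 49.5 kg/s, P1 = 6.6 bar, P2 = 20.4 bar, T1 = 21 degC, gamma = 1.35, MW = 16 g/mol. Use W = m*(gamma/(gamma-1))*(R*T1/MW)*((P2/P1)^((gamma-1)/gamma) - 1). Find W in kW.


Isentropic work: W = m*(gamma/(gamma-1))*(R*T1/MW)*((P2/P1)^((gamma-1)/gamma) - 1)
T1 = 21 + 273.15 = 294.15 K
Pressure ratio = 20.4 / 6.6 = 3.09091
Exponent = (1.35 - 1)/1.35 = 0.259259
(P2/P1)^exp - 1 = 3.09091^0.259259 - 1 = 0.33986
W = 49.5 * 1.35 / 0.35 * 8.314 * 294.15 / 16 * 0.33986 = 9918

9918 kW


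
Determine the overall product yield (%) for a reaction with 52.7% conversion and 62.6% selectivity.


Overall yield = conversion (%) * selectivity (%) / 100
Conversion = 52.7%, Selectivity = 62.6%
Y = 52.7 * 62.6 / 100
= 32.9902 %

32.9902 %


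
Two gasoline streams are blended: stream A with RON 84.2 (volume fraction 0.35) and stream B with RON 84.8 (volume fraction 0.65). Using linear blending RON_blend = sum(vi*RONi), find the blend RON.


Linear blending: RON_blend = sum(vi * RONi)
Contribution 1: 0.35 * 84.2 = 29.47
Contribution 2: 0.65 * 84.8 = 55.12
RON_blend = 29.47 + 55.12 = 84.59

84.59


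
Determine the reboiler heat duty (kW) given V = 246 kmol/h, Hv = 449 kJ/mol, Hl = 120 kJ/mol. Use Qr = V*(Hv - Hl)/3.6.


Qr = 246 * (449 - 120) / 3.6 = 246 * 329 / 3.6 = 22480

22480 kW


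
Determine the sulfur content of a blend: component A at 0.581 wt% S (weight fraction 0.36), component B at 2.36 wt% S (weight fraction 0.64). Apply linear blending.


Linear sulfur blending: S_blend = x1*S1 + x2*S2
Contribution 1: 0.36 * 0.581 = 0.20916 wt%
Contribution 2: 0.64 * 2.36 = 1.5104 wt%
S_blend = 0.20916 + 1.5104 = 1.71956

1.71956 wt%


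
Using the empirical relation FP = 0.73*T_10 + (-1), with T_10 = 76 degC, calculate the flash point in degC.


FP = 0.73 * 76 + (-1) = 54.48

54.48 degC


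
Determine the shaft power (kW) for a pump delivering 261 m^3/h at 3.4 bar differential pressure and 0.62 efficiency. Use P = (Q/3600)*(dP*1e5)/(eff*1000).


Q = 261 / 3600 = 0.0725 m^3/s
P = 0.0725 * (3.4 * 1e5) / 0.62 / 1000 = 39.76

39.76 kW


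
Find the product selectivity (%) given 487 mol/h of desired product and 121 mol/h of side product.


Selectivity = desired / (desired + undesired) * 100
Total products = 487 + 121 = 608 mol/h
S = 487 / 608 * 100
= 0.8010 * 100
= 80.10 %

80.10 %


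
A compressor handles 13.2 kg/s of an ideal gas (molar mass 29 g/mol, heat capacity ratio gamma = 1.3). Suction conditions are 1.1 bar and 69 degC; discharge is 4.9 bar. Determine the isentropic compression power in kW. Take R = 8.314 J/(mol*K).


Isentropic work: W = m*(gamma/(gamma-1))*(R*T1/MW)*((P2/P1)^((gamma-1)/gamma) - 1)
T1 = 69 + 273.15 = 342.15 K
Pressure ratio = 4.9 / 1.1 = 4.45455
Exponent = (1.3 - 1)/1.3 = 0.230769
(P2/P1)^exp - 1 = 4.45455^0.230769 - 1 = 0.41164
W = 13.2 * 1.3 / 0.3 * 8.314 * 342.15 / 29 * 0.41164 = 2310

2310 kW


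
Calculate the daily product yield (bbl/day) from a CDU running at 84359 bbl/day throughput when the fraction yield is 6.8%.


Crude throughput = 84359 bbl/day
Fraction yield = 6.8%
yield = throughput * fraction / 100
yield = 84359 * 6.8 / 100 = 5736.412

5736.412 bbl/day


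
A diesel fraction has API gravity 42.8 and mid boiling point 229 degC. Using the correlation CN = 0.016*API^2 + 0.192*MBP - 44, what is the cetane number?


CN = 0.016 * 42.8^2 + 0.192 * 229 - 44
CN = 29.30944 + 43.968 - 44 = 29.27744

29.27744


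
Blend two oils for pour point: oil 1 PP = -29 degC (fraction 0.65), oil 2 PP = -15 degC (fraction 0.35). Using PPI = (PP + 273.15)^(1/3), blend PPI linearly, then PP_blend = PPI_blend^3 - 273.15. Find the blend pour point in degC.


PPI_1 = (-29 + 273.15)^(1/3) = 6.25008
PPI_2 = (-15 + 273.15)^(1/3) = 6.36733
PPI_blend = 0.65 * 6.25008 + 0.35 * 6.36733 = 6.291118
PP_blend = 6.291118^3 - 273.15 = 248.9909 - 273.15 = -24.16

-24.16 degC


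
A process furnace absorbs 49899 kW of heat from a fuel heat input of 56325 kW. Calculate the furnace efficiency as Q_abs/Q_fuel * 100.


Furnace efficiency = Q_absorbed / Q_fuel * 100
= 49899 / 56325 * 100 = 88.59

88.59 %


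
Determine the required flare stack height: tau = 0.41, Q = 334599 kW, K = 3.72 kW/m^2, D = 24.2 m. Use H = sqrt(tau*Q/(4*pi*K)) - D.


tau*Q/(4*pi*K) = 0.41 * 334599 / (4 * pi * 3.72) = 2934.65
sqrt(2934.65) = 54.1724
H = 54.1724 - 24.2 = 29.97

29.97 m


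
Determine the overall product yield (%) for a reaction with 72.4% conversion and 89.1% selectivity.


Overall yield = conversion (%) * selectivity (%) / 100
Conversion = 72.4%, Selectivity = 89.1%
Y = 72.4 * 89.1 / 100
= 64.5084 %

64.5084 %


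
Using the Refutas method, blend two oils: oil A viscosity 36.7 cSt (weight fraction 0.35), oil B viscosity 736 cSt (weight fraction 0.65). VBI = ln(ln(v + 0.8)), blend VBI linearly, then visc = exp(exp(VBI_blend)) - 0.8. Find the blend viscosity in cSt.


Refutas method: VBN_i = 14.534*ln(ln(visc_i + 0.8)) + 10.975, blended linearly by mass fraction; since VBN is linear in VBI_i = ln(ln(visc_i + 0.8)) and the fractions sum to 1, blend VBI directly: visc = exp(exp(VBI_blend)) - 0.8
VBI_1 = ln(ln(36.7 + 0.8)) = 1.28767
VBI_2 = ln(ln(736 + 0.8)) = 1.88742
VBI_blend = 0.35 * 1.28767 + 0.65 * 1.88742 = 1.67751
visc_blend = exp(exp(1.67751)) - 0.8 = 210.3

210.3 cSt


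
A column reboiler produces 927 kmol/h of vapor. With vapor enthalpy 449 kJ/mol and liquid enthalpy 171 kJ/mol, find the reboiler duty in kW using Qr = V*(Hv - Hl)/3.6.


Qr = 927 * (449 - 171) / 3.6 = 927 * 278 / 3.6 = 71580

71580 kW


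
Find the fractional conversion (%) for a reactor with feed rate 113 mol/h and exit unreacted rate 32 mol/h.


X = (F_in - F_out) / F_in * 100
Moles reacted = 113 - 32 = 81
X = 81 / 113 * 100
= 0.7168 * 100
= 71.68 %

71.68 %


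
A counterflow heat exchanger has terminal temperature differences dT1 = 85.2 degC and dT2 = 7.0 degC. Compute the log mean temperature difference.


LMTD = (dT1 - dT2) / ln(dT1/dT2)
= (85.2 - 7.0) / ln(85.2 / 7.0) = 78.2 / 2.49909 = 31.29

31.29 degC


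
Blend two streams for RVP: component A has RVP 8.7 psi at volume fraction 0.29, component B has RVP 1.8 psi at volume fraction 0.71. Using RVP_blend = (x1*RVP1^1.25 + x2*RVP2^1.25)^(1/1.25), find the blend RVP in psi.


Chevron index: RVP_blend = (sum xi*RVPi^1.25)^(1/1.25)
RVP^1.25 terms: 0.29 * 8.7^1.25 + 0.71 * 1.8^1.25 = 5.81338
RVP_blend = 5.81338^(1/1.25) = 4.088

4.088 psi


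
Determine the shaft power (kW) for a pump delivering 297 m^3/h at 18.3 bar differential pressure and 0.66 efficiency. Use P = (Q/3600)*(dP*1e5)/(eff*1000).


Q = 297 / 3600 = 0.0825 m^3/s
P = 0.0825 * (18.3 * 1e5) / 0.66 / 1000 = 228.8

228.8 kW


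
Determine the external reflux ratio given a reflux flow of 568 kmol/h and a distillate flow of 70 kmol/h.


Reflux ratio definition: R = L / D (liquid returned / distillate withdrawn)
L = 568 kmol/h, D = 70 kmol/h
R = 568 / 70 = 8.114

8.114


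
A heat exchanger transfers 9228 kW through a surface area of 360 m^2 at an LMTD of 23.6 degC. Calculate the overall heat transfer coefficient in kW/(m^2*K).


From Q = U*A*LMTD, U = Q / (A * LMTD)
U = 9228 / (360 * 23.6) = 9228 / 8496 = 1.086

1.086 kW/(m^2*K)


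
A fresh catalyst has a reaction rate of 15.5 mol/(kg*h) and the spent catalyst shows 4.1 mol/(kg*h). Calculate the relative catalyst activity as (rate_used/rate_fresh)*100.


Activity (%) = (rate_used / rate_fresh) * 100
rate_used = 4.1, rate_fresh = 15.5
= (4.1 / 15.5) * 100
= 0.2645 * 100 = 26.45

26.45 %


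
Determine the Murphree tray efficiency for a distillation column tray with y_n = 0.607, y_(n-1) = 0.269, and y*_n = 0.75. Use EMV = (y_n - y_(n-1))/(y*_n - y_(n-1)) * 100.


Murphree vapor efficiency: EMV = (y_n - y_(n-1)) / (y*_n - y_(n-1)) * 100
EMV = (0.607 - 0.269) / (0.75 - 0.269) * 100 = 0.338 / 0.481 * 100 = 70.27

70.27 %


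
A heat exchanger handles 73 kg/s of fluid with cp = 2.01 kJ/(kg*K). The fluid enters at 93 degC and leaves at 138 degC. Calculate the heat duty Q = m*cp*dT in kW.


Q = m_dot * cp * delta_T
delta_T = 138 - 93 = 45 K
Q = 73 * 2.01 * 45
= 146.73 * 45
= 6602.85 kW

6602.85 kW


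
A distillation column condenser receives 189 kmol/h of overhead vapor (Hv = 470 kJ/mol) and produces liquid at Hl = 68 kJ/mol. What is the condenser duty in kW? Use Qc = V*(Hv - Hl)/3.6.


Qc = 189 * (470 - 68) / 3.6 = 189 * 402 / 3.6 = 21100

21100 kW


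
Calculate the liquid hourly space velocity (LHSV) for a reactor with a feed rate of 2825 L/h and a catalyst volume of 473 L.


LHSV = volumetric feed rate / catalyst volume
= 2825 L/h / 473 L
= 5.973 h^-1

5.973 h^-1


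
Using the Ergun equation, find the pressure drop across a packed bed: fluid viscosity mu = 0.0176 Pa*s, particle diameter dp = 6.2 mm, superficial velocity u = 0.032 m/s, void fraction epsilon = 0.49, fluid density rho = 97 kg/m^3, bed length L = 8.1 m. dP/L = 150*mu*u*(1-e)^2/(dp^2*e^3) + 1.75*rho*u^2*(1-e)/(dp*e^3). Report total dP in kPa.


dp = 6.2 mm = 0.0062 m
Viscous term = 150*0.0176*0.032*(1-0.49)^2 / (0.0062^2*0.49^3) = 4858.73
Inertial term = 1.75*97*0.032^2*(1-0.49) / (0.0062*0.49^3) = 121.535
dP/L = 4858.73 + 121.535 = 4980.26 Pa/m
dP = 4980.26 * 8.1 / 1000 = 40.34 kPa

40.34 kPa


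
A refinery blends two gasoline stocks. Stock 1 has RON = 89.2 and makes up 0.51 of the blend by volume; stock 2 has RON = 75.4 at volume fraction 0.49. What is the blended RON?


Linear blending: RON_blend = sum(vi * RONi)
Contribution 1: 0.51 * 89.2 = 45.492
Contribution 2: 0.49 * 75.4 = 36.946
RON_blend = 45.492 + 36.946 = 82.438

82.438


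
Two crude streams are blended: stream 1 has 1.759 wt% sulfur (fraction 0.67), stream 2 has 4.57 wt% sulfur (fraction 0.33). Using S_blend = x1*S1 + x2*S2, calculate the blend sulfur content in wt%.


Linear sulfur blending: S_blend = x1*S1 + x2*S2
Contribution 1: 0.67 * 1.759 = 1.17853 wt%
Contribution 2: 0.33 * 4.57 = 1.5081 wt%
S_blend = 1.17853 + 1.5081 = 2.68663

2.68663 wt%


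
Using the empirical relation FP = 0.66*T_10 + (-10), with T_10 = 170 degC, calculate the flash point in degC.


FP = 0.66 * 170 + (-10) = 102.2

102.2 degC


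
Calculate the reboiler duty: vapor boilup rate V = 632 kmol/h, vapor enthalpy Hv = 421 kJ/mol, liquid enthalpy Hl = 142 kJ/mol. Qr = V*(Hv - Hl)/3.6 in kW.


Qr = 632 * (421 - 142) / 3.6 = 632 * 279 / 3.6 = 48980

48980 kW


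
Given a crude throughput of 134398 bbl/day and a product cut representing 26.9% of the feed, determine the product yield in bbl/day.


Crude throughput = 134398 bbl/day
Fraction yield = 26.9%
yield = throughput * fraction / 100
yield = 134398 * 26.9 / 100 = 36153.062

36153.062 bbl/day


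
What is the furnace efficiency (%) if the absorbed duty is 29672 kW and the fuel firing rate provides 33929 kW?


Furnace efficiency = Q_absorbed / Q_fuel * 100
= 29672 / 33929 * 100 = 87.45

87.45 %


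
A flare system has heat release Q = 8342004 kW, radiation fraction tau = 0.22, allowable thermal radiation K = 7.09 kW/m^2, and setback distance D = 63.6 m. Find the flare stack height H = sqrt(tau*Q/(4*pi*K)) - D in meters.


tau*Q/(4*pi*K) = 0.22 * 8342004 / (4 * pi * 7.09) = 20598.6
sqrt(20598.6) = 143.522
H = 143.522 - 63.6 = 79.92

79.92 m


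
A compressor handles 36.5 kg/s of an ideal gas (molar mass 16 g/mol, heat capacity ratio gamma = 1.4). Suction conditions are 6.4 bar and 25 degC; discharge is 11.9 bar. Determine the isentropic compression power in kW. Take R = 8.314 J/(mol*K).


Isentropic work: W = m*(gamma/(gamma-1))*(R*T1/MW)*((P2/P1)^((gamma-1)/gamma) - 1)
T1 = 25 + 273.15 = 298.15 K
Pressure ratio = 11.9 / 6.4 = 1.85938
Exponent = (1.4 - 1)/1.4 = 0.285714
(P2/P1)^exp - 1 = 1.85938^0.285714 - 1 = 0.193884
W = 36.5 * 1.4 / 0.4 * 8.314 * 298.15 / 16 * 0.193884 = 3837

3837 kW


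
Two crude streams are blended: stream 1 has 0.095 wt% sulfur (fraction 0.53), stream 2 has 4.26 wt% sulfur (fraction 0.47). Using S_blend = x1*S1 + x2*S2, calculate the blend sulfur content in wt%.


Linear sulfur blending: S_blend = x1*S1 + x2*S2
Contribution 1: 0.53 * 0.095 = 0.05035 wt%
Contribution 2: 0.47 * 4.26 = 2.0022 wt%
S_blend = 0.05035 + 2.0022 = 2.05255

2.05255 wt%


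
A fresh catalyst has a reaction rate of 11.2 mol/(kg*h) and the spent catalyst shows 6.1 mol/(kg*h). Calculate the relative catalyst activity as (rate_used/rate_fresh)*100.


Activity (%) = (rate_used / rate_fresh) * 100
rate_used = 6.1, rate_fresh = 11.2
= (6.1 / 11.2) * 100
= 0.5446 * 100 = 54.46

54.46 %


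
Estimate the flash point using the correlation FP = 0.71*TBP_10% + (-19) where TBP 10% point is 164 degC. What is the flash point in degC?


FP = 0.71 * 164 + (-19) = 97.44

97.44 degC


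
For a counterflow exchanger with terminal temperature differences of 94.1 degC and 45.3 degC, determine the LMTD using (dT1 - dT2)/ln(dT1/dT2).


LMTD = (dT1 - dT2) / ln(dT1/dT2)
= (94.1 - 45.3) / ln(94.1 / 45.3) = 48.8 / 0.731051 = 66.75

66.75 degC


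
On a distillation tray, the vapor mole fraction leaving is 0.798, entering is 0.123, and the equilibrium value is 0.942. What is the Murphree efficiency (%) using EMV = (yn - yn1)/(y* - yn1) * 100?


Murphree vapor efficiency: EMV = (y_n - y_(n-1)) / (y*_n - y_(n-1)) * 100
EMV = (0.798 - 0.123) / (0.942 - 0.123) * 100 = 0.675 / 0.819 * 100 = 82.42

82.42 %


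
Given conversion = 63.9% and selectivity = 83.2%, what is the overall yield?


Overall yield = conversion (%) * selectivity (%) / 100
Conversion = 63.9%, Selectivity = 83.2%
Y = 63.9 * 83.2 / 100
= 53.1648 %

53.1648 %


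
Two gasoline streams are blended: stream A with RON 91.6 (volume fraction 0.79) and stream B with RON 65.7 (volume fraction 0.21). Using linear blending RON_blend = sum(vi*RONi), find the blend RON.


Linear blending: RON_blend = sum(vi * RONi)
Contribution 1: 0.79 * 91.6 = 72.364
Contribution 2: 0.21 * 65.7 = 13.797
RON_blend = 72.364 + 13.797 = 86.161

86.161


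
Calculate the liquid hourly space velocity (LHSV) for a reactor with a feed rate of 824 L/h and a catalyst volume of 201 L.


LHSV = volumetric feed rate / catalyst volume
= 824 L/h / 201 L
= 4.100 h^-1

4.100 h^-1


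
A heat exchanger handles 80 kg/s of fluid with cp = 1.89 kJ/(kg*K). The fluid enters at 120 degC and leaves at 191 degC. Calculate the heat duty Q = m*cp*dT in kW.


Q = m_dot * cp * delta_T
delta_T = 191 - 120 = 71 K
Q = 80 * 1.89 * 71
= 151.2 * 71
= 10735.2 kW

10735.2 kW


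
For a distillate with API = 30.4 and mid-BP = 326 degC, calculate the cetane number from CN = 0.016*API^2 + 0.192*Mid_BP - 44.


CN = 0.016 * 30.4^2 + 0.192 * 326 - 44
CN = 14.78656 + 62.592 - 44 = 33.37856

33.37856


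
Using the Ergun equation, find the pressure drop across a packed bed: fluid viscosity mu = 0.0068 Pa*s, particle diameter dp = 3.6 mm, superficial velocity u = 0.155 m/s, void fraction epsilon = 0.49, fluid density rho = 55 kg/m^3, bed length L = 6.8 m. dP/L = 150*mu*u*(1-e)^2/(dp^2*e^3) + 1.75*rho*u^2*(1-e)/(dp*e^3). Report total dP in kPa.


dp = 3.6 mm = 0.0036 m
Viscous term = 150*0.0068*0.155*(1-0.49)^2 / (0.0036^2*0.49^3) = 26969.9
Inertial term = 1.75*55*0.155^2*(1-0.49) / (0.0036*0.49^3) = 2784.48
dP/L = 26969.9 + 2784.48 = 29754.4 Pa/m
dP = 29754.4 * 6.8 / 1000 = 202.3 kPa

202.3 kPa


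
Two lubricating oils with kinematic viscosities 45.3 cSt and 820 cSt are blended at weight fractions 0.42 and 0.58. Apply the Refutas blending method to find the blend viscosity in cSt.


Refutas method: VBN_i = 14.534*ln(ln(visc_i + 0.8)) + 10.975, blended linearly by mass fraction; since VBN is linear in VBI_i = ln(ln(visc_i + 0.8)) and the fractions sum to 1, blend VBI directly: visc = exp(exp(VBI_blend)) - 0.8
VBI_1 = ln(ln(45.3 + 0.8)) = 1.34308
VBI_2 = ln(ln(820 + 0.8)) = 1.90364
VBI_blend = 0.42 * 1.34308 + 0.58 * 1.90364 = 1.6682
visc_blend = exp(exp(1.6682)) - 0.8 = 200.1

200.1 cSt


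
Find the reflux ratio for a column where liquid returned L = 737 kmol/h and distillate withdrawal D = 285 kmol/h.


Reflux ratio definition: R = L / D (liquid returned / distillate withdrawn)
L = 737 kmol/h, D = 285 kmol/h
R = 737 / 285 = 2.586

2.586


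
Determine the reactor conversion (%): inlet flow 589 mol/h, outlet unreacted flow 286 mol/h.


X = (F_in - F_out) / F_in * 100
Moles reacted = 589 - 286 = 303
X = 303 / 589 * 100
= 0.5144 * 100
= 51.44 %

51.44 %


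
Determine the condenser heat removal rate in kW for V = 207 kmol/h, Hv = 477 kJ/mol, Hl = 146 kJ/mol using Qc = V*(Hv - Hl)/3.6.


Qc = 207 * (477 - 146) / 3.6 = 207 * 331 / 3.6 = 19030

19030 kW


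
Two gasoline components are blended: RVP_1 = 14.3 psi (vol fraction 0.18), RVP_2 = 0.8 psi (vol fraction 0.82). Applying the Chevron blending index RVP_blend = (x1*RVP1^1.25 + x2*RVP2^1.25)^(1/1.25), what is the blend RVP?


Chevron index: RVP_blend = (sum xi*RVPi^1.25)^(1/1.25)
RVP^1.25 terms: 0.18 * 14.3^1.25 + 0.82 * 0.8^1.25 = 5.62585
RVP_blend = 5.62585^(1/1.25) = 3.982

3.982 psi


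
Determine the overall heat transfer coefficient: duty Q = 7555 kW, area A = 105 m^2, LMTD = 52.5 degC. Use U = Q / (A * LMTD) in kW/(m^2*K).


From Q = U*A*LMTD, U = Q / (A * LMTD)
U = 7555 / (105 * 52.5) = 7555 / 5512.5 = 1.371

1.371 kW/(m^2*K)


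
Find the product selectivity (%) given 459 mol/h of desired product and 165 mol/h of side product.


Selectivity = desired / (desired + undesired) * 100
Total products = 459 + 165 = 624 mol/h
S = 459 / 624 * 100
= 0.7356 * 100
= 73.56 %

73.56 %


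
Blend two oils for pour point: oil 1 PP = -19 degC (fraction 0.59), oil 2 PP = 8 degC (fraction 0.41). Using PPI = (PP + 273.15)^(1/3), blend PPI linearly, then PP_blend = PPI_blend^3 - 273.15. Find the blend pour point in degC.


PPI_1 = (-19 + 273.15)^(1/3) = 6.334272
PPI_2 = (8 + 273.15)^(1/3) = 6.551077
PPI_blend = 0.59 * 6.334272 + 0.41 * 6.551077 = 6.423162
PP_blend = 6.423162^3 - 273.15 = 265.0005 - 273.15 = -8.15

-8.15 degC


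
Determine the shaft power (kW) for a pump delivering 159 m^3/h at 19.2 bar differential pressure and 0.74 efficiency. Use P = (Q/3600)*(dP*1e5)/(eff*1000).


Q = 159 / 3600 = 0.0441667 m^3/s
P = 0.0441667 * (19.2 * 1e5) / 0.74 / 1000 = 114.6

114.6 kW


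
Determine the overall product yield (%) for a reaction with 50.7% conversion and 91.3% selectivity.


Overall yield = conversion (%) * selectivity (%) / 100
Conversion = 50.7%, Selectivity = 91.3%
Y = 50.7 * 91.3 / 100
= 46.2891 %

46.2891 %


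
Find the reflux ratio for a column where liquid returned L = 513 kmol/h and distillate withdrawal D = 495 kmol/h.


Reflux ratio definition: R = L / D (liquid returned / distillate withdrawn)
L = 513 kmol/h, D = 495 kmol/h
R = 513 / 495 = 1.036

1.036


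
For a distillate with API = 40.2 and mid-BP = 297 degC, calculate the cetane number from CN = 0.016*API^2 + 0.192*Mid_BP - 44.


CN = 0.016 * 40.2^2 + 0.192 * 297 - 44
CN = 25.85664 + 57.024 - 44 = 38.88064

38.88064


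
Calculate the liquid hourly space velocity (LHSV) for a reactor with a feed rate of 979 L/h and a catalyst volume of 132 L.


LHSV = volumetric feed rate / catalyst volume
= 979 L/h / 132 L
= 7.417 h^-1

7.417 h^-1


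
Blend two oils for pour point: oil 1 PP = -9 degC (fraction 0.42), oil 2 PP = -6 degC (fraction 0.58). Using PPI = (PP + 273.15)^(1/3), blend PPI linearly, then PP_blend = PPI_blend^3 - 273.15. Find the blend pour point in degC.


PPI_1 = (-9 + 273.15)^(1/3) = 6.416283
PPI_2 = (-6 + 273.15)^(1/3) = 6.440482
PPI_blend = 0.42 * 6.416283 + 0.58 * 6.440482 = 6.430318
PP_blend = 6.430318^3 - 273.15 = 265.8872 - 273.15 = -7.26

-7.26 degC


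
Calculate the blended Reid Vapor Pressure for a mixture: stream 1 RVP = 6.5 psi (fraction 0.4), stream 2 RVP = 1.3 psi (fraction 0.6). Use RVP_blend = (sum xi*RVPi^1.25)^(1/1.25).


Chevron index: RVP_blend = (sum xi*RVPi^1.25)^(1/1.25)
RVP^1.25 terms: 0.4 * 6.5^1.25 + 0.6 * 1.3^1.25 = 4.98434
RVP_blend = 4.98434^(1/1.25) = 3.615

3.615 psi


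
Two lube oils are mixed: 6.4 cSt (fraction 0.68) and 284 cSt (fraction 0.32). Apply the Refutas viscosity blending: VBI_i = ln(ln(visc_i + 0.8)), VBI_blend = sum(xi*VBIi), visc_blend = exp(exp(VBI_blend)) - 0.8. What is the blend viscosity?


Refutas method: VBN_i = 14.534*ln(ln(visc_i + 0.8)) + 10.975, blended linearly by mass fraction; since VBN is linear in VBI_i = ln(ln(visc_i + 0.8)) and the fractions sum to 1, blend VBI directly: visc = exp(exp(VBI_blend)) - 0.8
VBI_1 = ln(ln(6.4 + 0.8)) = 0.680103
VBI_2 = ln(ln(284 + 0.8)) = 1.73197
VBI_blend = 0.68 * 0.680103 + 0.32 * 1.73197 = 1.0167
visc_blend = exp(exp(1.0167)) - 0.8 = 15.06

15.06 cSt


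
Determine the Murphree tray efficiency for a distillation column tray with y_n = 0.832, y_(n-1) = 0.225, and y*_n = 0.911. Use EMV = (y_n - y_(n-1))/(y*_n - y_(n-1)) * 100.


Murphree vapor efficiency: EMV = (y_n - y_(n-1)) / (y*_n - y_(n-1)) * 100
EMV = (0.832 - 0.225) / (0.911 - 0.225) * 100 = 0.607 / 0.686 * 100 = 88.48

88.48 %


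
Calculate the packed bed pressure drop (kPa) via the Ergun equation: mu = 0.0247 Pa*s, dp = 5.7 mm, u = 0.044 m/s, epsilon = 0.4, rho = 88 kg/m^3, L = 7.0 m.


dp = 5.7 mm = 0.0057 m
Viscous term = 150*0.0247*0.044*(1-0.4)^2 / (0.0057^2*0.4^3) = 28223.7
Inertial term = 1.75*88*0.044^2*(1-0.4) / (0.0057*0.4^3) = 490.368
dP/L = 28223.7 + 490.368 = 28714.1 Pa/m
dP = 28714.1 * 7.0 / 1000 = 201.0 kPa

201.0 kPa


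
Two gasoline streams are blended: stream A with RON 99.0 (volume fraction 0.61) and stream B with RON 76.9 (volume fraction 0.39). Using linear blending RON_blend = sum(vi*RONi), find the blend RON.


Linear blending: RON_blend = sum(vi * RONi)
Contribution 1: 0.61 * 99.0 = 60.39
Contribution 2: 0.39 * 76.9 = 29.991
RON_blend = 60.39 + 29.991 = 90.381

90.381


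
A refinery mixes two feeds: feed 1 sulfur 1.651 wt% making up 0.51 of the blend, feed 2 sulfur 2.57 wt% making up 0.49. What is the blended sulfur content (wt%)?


Linear sulfur blending: S_blend = x1*S1 + x2*S2
Contribution 1: 0.51 * 1.651 = 0.84201 wt%
Contribution 2: 0.49 * 2.57 = 1.2593 wt%
S_blend = 0.84201 + 1.2593 = 2.10131

2.10131 wt%


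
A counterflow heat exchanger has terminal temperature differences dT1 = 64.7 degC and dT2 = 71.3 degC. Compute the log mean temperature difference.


LMTD = (dT1 - dT2) / ln(dT1/dT2)
= (64.7 - 71.3) / ln(64.7 / 71.3) = -6.6 / -0.0971351 = 67.95

67.95 degC


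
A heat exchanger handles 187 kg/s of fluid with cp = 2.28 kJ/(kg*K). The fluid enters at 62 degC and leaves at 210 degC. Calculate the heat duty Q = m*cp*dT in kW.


Q = m_dot * cp * delta_T
delta_T = 210 - 62 = 148 K
Q = 187 * 2.28 * 148
= 426.36 * 148
= 63101.28 kW

63101.28 kW


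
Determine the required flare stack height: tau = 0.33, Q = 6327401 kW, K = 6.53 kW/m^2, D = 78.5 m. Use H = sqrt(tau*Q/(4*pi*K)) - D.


tau*Q/(4*pi*K) = 0.33 * 6327401 / (4 * pi * 6.53) = 25445.8
sqrt(25445.8) = 159.517
H = 159.517 - 78.5 = 81.02

81.02 m


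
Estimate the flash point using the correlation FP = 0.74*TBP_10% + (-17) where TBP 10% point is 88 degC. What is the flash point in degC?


FP = 0.74 * 88 + (-17) = 48.12

48.12 degC


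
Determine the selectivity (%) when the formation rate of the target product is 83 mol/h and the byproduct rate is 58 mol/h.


Selectivity = desired / (desired + undesired) * 100
Total products = 83 + 58 = 141 mol/h
S = 83 / 141 * 100
= 0.5887 * 100
= 58.87 %

58.87 %


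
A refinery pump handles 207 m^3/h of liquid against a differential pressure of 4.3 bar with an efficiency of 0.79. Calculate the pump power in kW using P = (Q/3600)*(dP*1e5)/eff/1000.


Q = 207 / 3600 = 0.0575 m^3/s
P = 0.0575 * (4.3 * 1e5) / 0.79 / 1000 = 31.30

31.30 kW


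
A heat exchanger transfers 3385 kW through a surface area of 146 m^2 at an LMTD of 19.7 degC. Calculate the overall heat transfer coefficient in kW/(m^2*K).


From Q = U*A*LMTD, U = Q / (A * LMTD)
U = 3385 / (146 * 19.7) = 3385 / 2876.2 = 1.177

1.177 kW/(m^2*K)


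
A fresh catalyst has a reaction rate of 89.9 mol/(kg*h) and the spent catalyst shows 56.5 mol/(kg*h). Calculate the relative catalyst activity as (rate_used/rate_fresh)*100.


Activity (%) = (rate_used / rate_fresh) * 100
rate_used = 56.5, rate_fresh = 89.9
= (56.5 / 89.9) * 100
= 0.6285 * 100 = 62.85

62.85 %


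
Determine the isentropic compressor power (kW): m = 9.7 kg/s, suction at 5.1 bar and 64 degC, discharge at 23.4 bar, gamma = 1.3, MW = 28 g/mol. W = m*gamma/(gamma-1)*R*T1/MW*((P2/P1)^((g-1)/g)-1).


Isentropic work: W = m*(gamma/(gamma-1))*(R*T1/MW)*((P2/P1)^((gamma-1)/gamma) - 1)
T1 = 64 + 273.15 = 337.15 K
Pressure ratio = 23.4 / 5.1 = 4.58824
Exponent = (1.3 - 1)/1.3 = 0.230769
(P2/P1)^exp - 1 = 4.58824^0.230769 - 1 = 0.421305
W = 9.7 * 1.3 / 0.3 * 8.314 * 337.15 / 28 * 0.421305 = 1773

1773 kW


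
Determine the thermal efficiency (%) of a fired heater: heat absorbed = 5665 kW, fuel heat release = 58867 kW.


Furnace efficiency = Q_absorbed / Q_fuel * 100
= 5665 / 58867 * 100 = 9.623

9.623 %


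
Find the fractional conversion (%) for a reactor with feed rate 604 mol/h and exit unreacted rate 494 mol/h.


X = (F_in - F_out) / F_in * 100
Moles reacted = 604 - 494 = 110
X = 110 / 604 * 100
= 0.1821 * 100
= 18.21 %

18.21 %


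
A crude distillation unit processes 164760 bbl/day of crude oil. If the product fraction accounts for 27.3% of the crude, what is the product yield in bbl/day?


Crude throughput = 164760 bbl/day
Fraction yield = 27.3%
yield = throughput * fraction / 100
yield = 164760 * 27.3 / 100 = 44979.48

44979.48 bbl/day


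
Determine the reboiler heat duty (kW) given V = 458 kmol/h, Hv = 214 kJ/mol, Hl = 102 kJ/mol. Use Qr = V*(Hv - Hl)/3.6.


Qr = 458 * (214 - 102) / 3.6 = 458 * 112 / 3.6 = 14250

14250 kW


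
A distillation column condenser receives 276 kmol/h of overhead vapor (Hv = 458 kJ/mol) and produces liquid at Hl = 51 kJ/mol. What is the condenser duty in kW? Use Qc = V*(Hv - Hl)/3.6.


Qc = 276 * (458 - 51) / 3.6 = 276 * 407 / 3.6 = 31200

31200 kW


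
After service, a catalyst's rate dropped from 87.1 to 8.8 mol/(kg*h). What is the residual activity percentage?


Activity (%) = (rate_used / rate_fresh) * 100
rate_used = 8.8, rate_fresh = 87.1
= (8.8 / 87.1) * 100
= 0.1010 * 100 = 10.10

10.10 %


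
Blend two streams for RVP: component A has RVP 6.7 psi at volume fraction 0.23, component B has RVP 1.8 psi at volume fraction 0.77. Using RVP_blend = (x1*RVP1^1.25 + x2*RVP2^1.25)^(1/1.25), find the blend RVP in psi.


Chevron index: RVP_blend = (sum xi*RVPi^1.25)^(1/1.25)
RVP^1.25 terms: 0.23 * 6.7^1.25 + 0.77 * 1.8^1.25 = 4.08465
RVP_blend = 4.08465^(1/1.25) = 3.083

3.083 psi


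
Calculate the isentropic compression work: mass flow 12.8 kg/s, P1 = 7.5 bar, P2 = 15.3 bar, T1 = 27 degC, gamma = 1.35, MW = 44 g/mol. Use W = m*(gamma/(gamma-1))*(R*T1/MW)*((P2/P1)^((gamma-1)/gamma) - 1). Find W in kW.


Isentropic work: W = m*(gamma/(gamma-1))*(R*T1/MW)*((P2/P1)^((gamma-1)/gamma) - 1)
T1 = 27 + 273.15 = 300.15 K
Pressure ratio = 15.3 / 7.5 = 2.04
Exponent = (1.35 - 1)/1.35 = 0.259259
(P2/P1)^exp - 1 = 2.04^0.259259 - 1 = 0.203024
W = 12.8 * 1.35 / 0.35 * 8.314 * 300.15 / 44 * 0.203024 = 568.5

568.5 kW


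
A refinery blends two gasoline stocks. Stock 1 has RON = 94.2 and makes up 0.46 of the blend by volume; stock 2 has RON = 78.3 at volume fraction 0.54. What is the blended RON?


Linear blending: RON_blend = sum(vi * RONi)
Contribution 1: 0.46 * 94.2 = 43.332
Contribution 2: 0.54 * 78.3 = 42.282
RON_blend = 43.332 + 42.282 = 85.614

85.614


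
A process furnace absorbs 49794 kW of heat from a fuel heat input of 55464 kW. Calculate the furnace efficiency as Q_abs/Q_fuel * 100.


Furnace efficiency = Q_absorbed / Q_fuel * 100
= 49794 / 55464 * 100 = 89.78

89.78 %


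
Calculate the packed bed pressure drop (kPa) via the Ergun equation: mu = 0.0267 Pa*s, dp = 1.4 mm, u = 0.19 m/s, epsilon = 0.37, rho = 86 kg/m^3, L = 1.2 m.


dp = 1.4 mm = 0.0014 m
Viscous term = 150*0.0267*0.19*(1-0.37)^2 / (0.0014^2*0.37^3) = 3042120
Inertial term = 1.75*86*0.19^2*(1-0.37) / (0.0014*0.37^3) = 48267.1
dP/L = 3042120 + 48267.1 = 3090390 Pa/m
dP = 3090390 * 1.2 / 1000 = 3708 kPa

3708 kPa


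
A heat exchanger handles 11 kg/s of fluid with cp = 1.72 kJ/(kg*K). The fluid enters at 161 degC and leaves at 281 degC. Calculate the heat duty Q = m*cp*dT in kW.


Q = m_dot * cp * delta_T
delta_T = 281 - 161 = 120 K
Q = 11 * 1.72 * 120
= 18.92 * 120
= 2270.4 kW

2270.4 kW


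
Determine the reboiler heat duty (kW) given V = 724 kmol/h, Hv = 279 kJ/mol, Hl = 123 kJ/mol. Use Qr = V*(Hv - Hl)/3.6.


Qr = 724 * (279 - 123) / 3.6 = 724 * 156 / 3.6 = 31370

31370 kW


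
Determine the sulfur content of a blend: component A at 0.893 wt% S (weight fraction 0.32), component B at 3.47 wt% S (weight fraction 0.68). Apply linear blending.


Linear sulfur blending: S_blend = x1*S1 + x2*S2
Contribution 1: 0.32 * 0.893 = 0.28576 wt%
Contribution 2: 0.68 * 3.47 = 2.3596 wt%
S_blend = 0.28576 + 2.3596 = 2.64536

2.64536 wt%


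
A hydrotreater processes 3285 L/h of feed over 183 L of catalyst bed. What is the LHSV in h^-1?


LHSV = volumetric feed rate / catalyst volume
= 3285 L/h / 183 L
= 17.95 h^-1

17.95 h^-1


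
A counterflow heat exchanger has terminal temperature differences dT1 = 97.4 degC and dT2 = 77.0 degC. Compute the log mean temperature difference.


LMTD = (dT1 - dT2) / ln(dT1/dT2)
= (97.4 - 77.0) / ln(97.4 / 77.0) = 20.4 / 0.235021 = 86.80

86.80 degC


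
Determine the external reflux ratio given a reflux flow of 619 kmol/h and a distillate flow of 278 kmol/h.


Reflux ratio definition: R = L / D (liquid returned / distillate withdrawn)
L = 619 kmol/h, D = 278 kmol/h
R = 619 / 278 = 2.227

2.227


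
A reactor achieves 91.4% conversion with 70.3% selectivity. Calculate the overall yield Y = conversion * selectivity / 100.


Overall yield = conversion (%) * selectivity (%) / 100
Conversion = 91.4%, Selectivity = 70.3%
Y = 91.4 * 70.3 / 100
= 64.2542 %

64.2542 %
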